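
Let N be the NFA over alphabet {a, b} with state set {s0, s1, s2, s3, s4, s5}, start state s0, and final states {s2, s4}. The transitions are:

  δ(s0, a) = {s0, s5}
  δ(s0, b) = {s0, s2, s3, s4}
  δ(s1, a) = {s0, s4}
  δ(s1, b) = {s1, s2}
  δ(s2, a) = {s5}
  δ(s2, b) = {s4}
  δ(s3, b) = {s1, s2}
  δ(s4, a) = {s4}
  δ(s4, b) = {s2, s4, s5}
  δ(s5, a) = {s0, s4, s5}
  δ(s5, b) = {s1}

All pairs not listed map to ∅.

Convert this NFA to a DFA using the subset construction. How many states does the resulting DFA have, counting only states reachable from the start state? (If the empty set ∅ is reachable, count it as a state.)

6

Start state of the DFA: {s0}.
{s0} --a--> {s0, s5}  [new]
{s0} --b--> {s0, s2, s3, s4}  [new]
{s0, s5} --a--> {s0, s4, s5}  [new]
{s0, s5} --b--> {s0, s1, s2, s3, s4}  [new]
{s0, s2, s3, s4} --a--> {s0, s4, s5}  [seen]
{s0, s2, s3, s4} --b--> {s0, s1, s2, s3, s4, s5}  [new]
{s0, s4, s5} --a--> {s0, s4, s5}  [seen]
{s0, s4, s5} --b--> {s0, s1, s2, s3, s4, s5}  [seen]
{s0, s1, s2, s3, s4} --a--> {s0, s4, s5}  [seen]
{s0, s1, s2, s3, s4} --b--> {s0, s1, s2, s3, s4, s5}  [seen]
{s0, s1, s2, s3, s4, s5} --a--> {s0, s4, s5}  [seen]
{s0, s1, s2, s3, s4, s5} --b--> {s0, s1, s2, s3, s4, s5}  [seen]
Reachable DFA states: {s0}, {s0, s5}, {s0, s2, s3, s4}, {s0, s4, s5}, {s0, s1, s2, s3, s4}, {s0, s1, s2, s3, s4, s5}.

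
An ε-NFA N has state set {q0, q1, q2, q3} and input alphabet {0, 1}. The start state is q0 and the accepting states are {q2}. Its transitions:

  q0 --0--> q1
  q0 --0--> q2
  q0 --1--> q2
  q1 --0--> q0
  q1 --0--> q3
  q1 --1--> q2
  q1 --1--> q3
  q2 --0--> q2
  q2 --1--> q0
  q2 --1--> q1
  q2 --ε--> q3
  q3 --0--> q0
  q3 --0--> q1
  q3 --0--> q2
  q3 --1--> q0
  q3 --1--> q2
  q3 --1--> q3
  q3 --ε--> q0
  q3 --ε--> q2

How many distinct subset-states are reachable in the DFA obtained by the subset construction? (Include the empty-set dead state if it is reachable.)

3

Start state of the DFA: {q0} (ε-closure of the NFA start).
{q0} --0--> {q0, q1, q2, q3}  [new]
{q0} --1--> {q0, q2, q3}  [new]
{q0, q1, q2, q3} --0--> {q0, q1, q2, q3}  [seen]
{q0, q1, q2, q3} --1--> {q0, q1, q2, q3}  [seen]
{q0, q2, q3} --0--> {q0, q1, q2, q3}  [seen]
{q0, q2, q3} --1--> {q0, q1, q2, q3}  [seen]
Reachable DFA states: {q0}, {q0, q1, q2, q3}, {q0, q2, q3}.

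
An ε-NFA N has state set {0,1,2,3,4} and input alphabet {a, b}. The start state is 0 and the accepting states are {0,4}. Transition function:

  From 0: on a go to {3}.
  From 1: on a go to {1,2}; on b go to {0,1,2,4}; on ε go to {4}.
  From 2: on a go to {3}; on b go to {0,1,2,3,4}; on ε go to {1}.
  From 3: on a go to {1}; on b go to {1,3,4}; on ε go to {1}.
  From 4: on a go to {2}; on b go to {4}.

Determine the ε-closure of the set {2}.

{1,2,4}

Begin with {2}.
2 →ε {1}; add 1.
1 →ε {4}; add 4.
ε-closure = {1,2,4}.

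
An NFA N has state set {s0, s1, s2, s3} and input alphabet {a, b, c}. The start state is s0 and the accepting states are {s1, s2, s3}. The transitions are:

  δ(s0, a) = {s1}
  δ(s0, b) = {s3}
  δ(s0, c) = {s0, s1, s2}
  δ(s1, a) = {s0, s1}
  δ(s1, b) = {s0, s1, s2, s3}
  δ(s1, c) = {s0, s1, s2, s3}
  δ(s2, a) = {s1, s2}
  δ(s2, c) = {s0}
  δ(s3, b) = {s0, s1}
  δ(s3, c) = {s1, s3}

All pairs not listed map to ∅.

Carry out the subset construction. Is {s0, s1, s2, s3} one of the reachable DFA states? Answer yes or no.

yes

Start state of the DFA: {s0}.
{s0} --a--> {s1}  [new]
{s0} --b--> {s3}  [new]
{s0} --c--> {s0, s1, s2}  [new]
{s1} --a--> {s0, s1}  [new]
{s1} --b--> {s0, s1, s2, s3}  [new]
{s1} --c--> {s0, s1, s2, s3}  [seen]
{s3} --a--> ∅  [new]
{s3} --b--> {s0, s1}  [seen]
{s3} --c--> {s1, s3}  [new]
{s0, s1, s2} --a--> {s0, s1, s2}  [seen]
{s0, s1, s2} --b--> {s0, s1, s2, s3}  [seen]
{s0, s1, s2} --c--> {s0, s1, s2, s3}  [seen]
{s0, s1} --a--> {s0, s1}  [seen]
{s0, s1} --b--> {s0, s1, s2, s3}  [seen]
{s0, s1} --c--> {s0, s1, s2, s3}  [seen]
{s0, s1, s2, s3} --a--> {s0, s1, s2}  [seen]
{s0, s1, s2, s3} --b--> {s0, s1, s2, s3}  [seen]
{s0, s1, s2, s3} --c--> {s0, s1, s2, s3}  [seen]
∅ --a--> ∅  [seen]
∅ --b--> ∅  [seen]
∅ --c--> ∅  [seen]
{s1, s3} --a--> {s0, s1}  [seen]
{s1, s3} --b--> {s0, s1, s2, s3}  [seen]
{s1, s3} --c--> {s0, s1, s2, s3}  [seen]
Reachable DFA states: {s0}, {s1}, {s3}, {s0, s1, s2}, {s0, s1}, {s0, s1, s2, s3}, ∅, {s1, s3}.
{s0, s1, s2, s3} is among them.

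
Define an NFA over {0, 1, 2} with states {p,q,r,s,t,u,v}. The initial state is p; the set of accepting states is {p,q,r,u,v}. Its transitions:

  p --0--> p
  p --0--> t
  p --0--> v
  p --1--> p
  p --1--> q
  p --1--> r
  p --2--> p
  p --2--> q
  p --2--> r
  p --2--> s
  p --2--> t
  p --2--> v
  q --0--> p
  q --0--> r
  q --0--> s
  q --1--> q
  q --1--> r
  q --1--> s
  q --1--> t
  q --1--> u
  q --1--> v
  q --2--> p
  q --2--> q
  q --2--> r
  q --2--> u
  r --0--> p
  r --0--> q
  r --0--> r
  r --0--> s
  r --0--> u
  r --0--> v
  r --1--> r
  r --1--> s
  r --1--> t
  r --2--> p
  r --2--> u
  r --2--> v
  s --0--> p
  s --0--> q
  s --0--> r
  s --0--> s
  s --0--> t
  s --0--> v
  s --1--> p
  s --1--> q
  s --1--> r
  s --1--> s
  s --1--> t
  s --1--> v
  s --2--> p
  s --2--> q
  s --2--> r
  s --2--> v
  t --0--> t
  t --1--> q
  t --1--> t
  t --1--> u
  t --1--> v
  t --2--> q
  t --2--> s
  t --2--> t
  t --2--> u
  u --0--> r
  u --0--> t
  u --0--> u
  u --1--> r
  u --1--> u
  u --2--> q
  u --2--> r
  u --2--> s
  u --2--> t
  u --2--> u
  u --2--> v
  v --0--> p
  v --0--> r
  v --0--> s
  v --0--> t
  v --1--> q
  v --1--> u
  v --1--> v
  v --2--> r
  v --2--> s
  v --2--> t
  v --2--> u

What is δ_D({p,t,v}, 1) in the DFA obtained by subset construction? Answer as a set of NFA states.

δ(p,1) = {p,q,r}; δ(t,1) = {q,t,u,v}; δ(v,1) = {q,u,v}.
Union: {p,q,r,t,u,v}.

{p,q,r,t,u,v}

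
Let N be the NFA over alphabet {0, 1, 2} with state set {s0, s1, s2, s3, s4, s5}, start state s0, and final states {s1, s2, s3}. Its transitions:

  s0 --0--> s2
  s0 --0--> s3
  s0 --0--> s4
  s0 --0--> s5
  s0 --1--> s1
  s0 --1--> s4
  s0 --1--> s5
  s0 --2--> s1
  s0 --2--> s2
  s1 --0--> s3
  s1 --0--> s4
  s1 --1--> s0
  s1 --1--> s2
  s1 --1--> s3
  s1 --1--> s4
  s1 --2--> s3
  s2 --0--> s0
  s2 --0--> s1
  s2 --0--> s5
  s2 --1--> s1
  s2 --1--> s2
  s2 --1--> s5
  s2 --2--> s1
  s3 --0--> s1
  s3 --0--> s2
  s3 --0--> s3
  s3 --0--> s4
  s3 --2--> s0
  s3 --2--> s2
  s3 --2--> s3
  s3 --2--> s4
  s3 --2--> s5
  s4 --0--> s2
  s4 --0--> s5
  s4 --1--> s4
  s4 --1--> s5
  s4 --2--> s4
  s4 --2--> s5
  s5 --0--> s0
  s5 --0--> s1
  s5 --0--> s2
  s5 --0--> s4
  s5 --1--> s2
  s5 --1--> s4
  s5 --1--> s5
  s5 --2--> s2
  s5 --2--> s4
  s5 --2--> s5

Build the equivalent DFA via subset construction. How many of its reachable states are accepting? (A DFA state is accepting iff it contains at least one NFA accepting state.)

Start state of the DFA: {s0}.
{s0} --0--> {s2, s3, s4, s5}  [new]
{s0} --1--> {s1, s4, s5}  [new]
{s0} --2--> {s1, s2}  [new]
{s2, s3, s4, s5} --0--> {s0, s1, s2, s3, s4, s5}  [new]
{s2, s3, s4, s5} --1--> {s1, s2, s4, s5}  [new]
{s2, s3, s4, s5} --2--> {s0, s1, s2, s3, s4, s5}  [seen]
{s1, s4, s5} --0--> {s0, s1, s2, s3, s4, s5}  [seen]
{s1, s4, s5} --1--> {s0, s2, s3, s4, s5}  [new]
{s1, s4, s5} --2--> {s2, s3, s4, s5}  [seen]
{s1, s2} --0--> {s0, s1, s3, s4, s5}  [new]
{s1, s2} --1--> {s0, s1, s2, s3, s4, s5}  [seen]
{s1, s2} --2--> {s1, s3}  [new]
{s0, s1, s2, s3, s4, s5} --0--> {s0, s1, s2, s3, s4, s5}  [seen]
{s0, s1, s2, s3, s4, s5} --1--> {s0, s1, s2, s3, s4, s5}  [seen]
{s0, s1, s2, s3, s4, s5} --2--> {s0, s1, s2, s3, s4, s5}  [seen]
{s1, s2, s4, s5} --0--> {s0, s1, s2, s3, s4, s5}  [seen]
{s1, s2, s4, s5} --1--> {s0, s1, s2, s3, s4, s5}  [seen]
{s1, s2, s4, s5} --2--> {s1, s2, s3, s4, s5}  [new]
{s0, s2, s3, s4, s5} --0--> {s0, s1, s2, s3, s4, s5}  [seen]
{s0, s2, s3, s4, s5} --1--> {s1, s2, s4, s5}  [seen]
{s0, s2, s3, s4, s5} --2--> {s0, s1, s2, s3, s4, s5}  [seen]
{s0, s1, s3, s4, s5} --0--> {s0, s1, s2, s3, s4, s5}  [seen]
{s0, s1, s3, s4, s5} --1--> {s0, s1, s2, s3, s4, s5}  [seen]
{s0, s1, s3, s4, s5} --2--> {s0, s1, s2, s3, s4, s5}  [seen]
{s1, s3} --0--> {s1, s2, s3, s4}  [new]
{s1, s3} --1--> {s0, s2, s3, s4}  [new]
{s1, s3} --2--> {s0, s2, s3, s4, s5}  [seen]
{s1, s2, s3, s4, s5} --0--> {s0, s1, s2, s3, s4, s5}  [seen]
{s1, s2, s3, s4, s5} --1--> {s0, s1, s2, s3, s4, s5}  [seen]
{s1, s2, s3, s4, s5} --2--> {s0, s1, s2, s3, s4, s5}  [seen]
{s1, s2, s3, s4} --0--> {s0, s1, s2, s3, s4, s5}  [seen]
{s1, s2, s3, s4} --1--> {s0, s1, s2, s3, s4, s5}  [seen]
{s1, s2, s3, s4} --2--> {s0, s1, s2, s3, s4, s5}  [seen]
{s0, s2, s3, s4} --0--> {s0, s1, s2, s3, s4, s5}  [seen]
{s0, s2, s3, s4} --1--> {s1, s2, s4, s5}  [seen]
{s0, s2, s3, s4} --2--> {s0, s1, s2, s3, s4, s5}  [seen]
Reachable DFA states: {s0}, {s2, s3, s4, s5}, {s1, s4, s5}, {s1, s2}, {s0, s1, s2, s3, s4, s5}, {s1, s2, s4, s5}, {s0, s2, s3, s4, s5}, {s0, s1, s3, s4, s5}, {s1, s3}, {s1, s2, s3, s4, s5}, {s1, s2, s3, s4}, {s0, s2, s3, s4}.
Accepting DFA states (contain an NFA accepting state): {s2, s3, s4, s5}, {s1, s4, s5}, {s1, s2}, {s0, s1, s2, s3, s4, s5}, {s1, s2, s4, s5}, {s0, s2, s3, s4, s5}, {s0, s1, s3, s4, s5}, {s1, s3}, {s1, s2, s3, s4, s5}, {s1, s2, s3, s4}, {s0, s2, s3, s4}.

11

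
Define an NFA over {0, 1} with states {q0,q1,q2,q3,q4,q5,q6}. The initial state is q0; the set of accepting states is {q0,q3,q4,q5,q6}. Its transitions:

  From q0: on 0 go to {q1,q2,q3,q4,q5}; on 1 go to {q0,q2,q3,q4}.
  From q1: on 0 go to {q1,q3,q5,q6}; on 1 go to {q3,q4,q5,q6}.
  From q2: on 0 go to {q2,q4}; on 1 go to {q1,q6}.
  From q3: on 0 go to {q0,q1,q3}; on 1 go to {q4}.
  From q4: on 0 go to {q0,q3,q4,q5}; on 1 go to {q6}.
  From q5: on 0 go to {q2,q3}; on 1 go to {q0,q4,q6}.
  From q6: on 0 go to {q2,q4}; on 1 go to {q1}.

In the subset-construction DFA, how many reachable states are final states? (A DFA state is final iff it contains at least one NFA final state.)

Start state of the DFA: {q0}.
{q0} --0--> {q1,q2,q3,q4,q5}  [new]
{q0} --1--> {q0,q2,q3,q4}  [new]
{q1,q2,q3,q4,q5} --0--> {q0,q1,q2,q3,q4,q5,q6}  [new]
{q1,q2,q3,q4,q5} --1--> {q0,q1,q3,q4,q5,q6}  [new]
{q0,q2,q3,q4} --0--> {q0,q1,q2,q3,q4,q5}  [new]
{q0,q2,q3,q4} --1--> {q0,q1,q2,q3,q4,q6}  [new]
{q0,q1,q2,q3,q4,q5,q6} --0--> {q0,q1,q2,q3,q4,q5,q6}  [seen]
{q0,q1,q2,q3,q4,q5,q6} --1--> {q0,q1,q2,q3,q4,q5,q6}  [seen]
{q0,q1,q3,q4,q5,q6} --0--> {q0,q1,q2,q3,q4,q5,q6}  [seen]
{q0,q1,q3,q4,q5,q6} --1--> {q0,q1,q2,q3,q4,q5,q6}  [seen]
{q0,q1,q2,q3,q4,q5} --0--> {q0,q1,q2,q3,q4,q5,q6}  [seen]
{q0,q1,q2,q3,q4,q5} --1--> {q0,q1,q2,q3,q4,q5,q6}  [seen]
{q0,q1,q2,q3,q4,q6} --0--> {q0,q1,q2,q3,q4,q5,q6}  [seen]
{q0,q1,q2,q3,q4,q6} --1--> {q0,q1,q2,q3,q4,q5,q6}  [seen]
Reachable DFA states: {q0}, {q1,q2,q3,q4,q5}, {q0,q2,q3,q4}, {q0,q1,q2,q3,q4,q5,q6}, {q0,q1,q3,q4,q5,q6}, {q0,q1,q2,q3,q4,q5}, {q0,q1,q2,q3,q4,q6}.
Accepting DFA states (contain an NFA accepting state): {q0}, {q1,q2,q3,q4,q5}, {q0,q2,q3,q4}, {q0,q1,q2,q3,q4,q5,q6}, {q0,q1,q3,q4,q5,q6}, {q0,q1,q2,q3,q4,q5}, {q0,q1,q2,q3,q4,q6}.

7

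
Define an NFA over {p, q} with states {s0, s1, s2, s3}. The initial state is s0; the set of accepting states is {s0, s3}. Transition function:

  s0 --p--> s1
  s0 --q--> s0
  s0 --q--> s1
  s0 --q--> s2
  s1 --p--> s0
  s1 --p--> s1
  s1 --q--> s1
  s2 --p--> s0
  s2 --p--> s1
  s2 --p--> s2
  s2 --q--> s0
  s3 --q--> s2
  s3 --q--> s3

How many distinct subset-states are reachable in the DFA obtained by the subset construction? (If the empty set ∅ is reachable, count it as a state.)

4

Start state of the DFA: {s0}.
{s0} --p--> {s1}  [new]
{s0} --q--> {s0, s1, s2}  [new]
{s1} --p--> {s0, s1}  [new]
{s1} --q--> {s1}  [seen]
{s0, s1, s2} --p--> {s0, s1, s2}  [seen]
{s0, s1, s2} --q--> {s0, s1, s2}  [seen]
{s0, s1} --p--> {s0, s1}  [seen]
{s0, s1} --q--> {s0, s1, s2}  [seen]
Reachable DFA states: {s0}, {s1}, {s0, s1, s2}, {s0, s1}.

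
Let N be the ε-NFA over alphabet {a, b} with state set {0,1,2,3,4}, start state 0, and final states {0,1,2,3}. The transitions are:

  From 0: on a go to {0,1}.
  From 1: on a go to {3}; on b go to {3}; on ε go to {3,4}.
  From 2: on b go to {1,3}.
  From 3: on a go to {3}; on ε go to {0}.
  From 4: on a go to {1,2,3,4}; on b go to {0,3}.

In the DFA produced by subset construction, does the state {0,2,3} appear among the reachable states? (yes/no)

Start state of the DFA: {0} (ε-closure of the NFA start).
{0} --a--> {0,1,3,4}  [new]
{0} --b--> ∅  [new]
{0,1,3,4} --a--> {0,1,2,3,4}  [new]
{0,1,3,4} --b--> {0,3}  [new]
∅ --a--> ∅  [seen]
∅ --b--> ∅  [seen]
{0,1,2,3,4} --a--> {0,1,2,3,4}  [seen]
{0,1,2,3,4} --b--> {0,1,3,4}  [seen]
{0,3} --a--> {0,1,3,4}  [seen]
{0,3} --b--> ∅  [seen]
Reachable DFA states: {0}, {0,1,3,4}, ∅, {0,1,2,3,4}, {0,3}.
{0,2,3} is not among them.

no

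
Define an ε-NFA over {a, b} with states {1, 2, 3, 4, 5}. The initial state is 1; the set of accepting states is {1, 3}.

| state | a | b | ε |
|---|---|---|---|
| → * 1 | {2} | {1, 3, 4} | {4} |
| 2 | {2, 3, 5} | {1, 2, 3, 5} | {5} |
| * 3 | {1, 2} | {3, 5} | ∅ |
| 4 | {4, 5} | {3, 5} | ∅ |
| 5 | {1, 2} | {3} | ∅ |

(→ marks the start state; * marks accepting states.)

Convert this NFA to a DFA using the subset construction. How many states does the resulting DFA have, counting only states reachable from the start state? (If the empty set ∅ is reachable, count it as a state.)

5

Start state of the DFA: {1, 4} (ε-closure of the NFA start).
{1, 4} --a--> {2, 4, 5}  [new]
{1, 4} --b--> {1, 3, 4, 5}  [new]
{2, 4, 5} --a--> {1, 2, 3, 4, 5}  [new]
{2, 4, 5} --b--> {1, 2, 3, 4, 5}  [seen]
{1, 3, 4, 5} --a--> {1, 2, 4, 5}  [new]
{1, 3, 4, 5} --b--> {1, 3, 4, 5}  [seen]
{1, 2, 3, 4, 5} --a--> {1, 2, 3, 4, 5}  [seen]
{1, 2, 3, 4, 5} --b--> {1, 2, 3, 4, 5}  [seen]
{1, 2, 4, 5} --a--> {1, 2, 3, 4, 5}  [seen]
{1, 2, 4, 5} --b--> {1, 2, 3, 4, 5}  [seen]
Reachable DFA states: {1, 4}, {2, 4, 5}, {1, 3, 4, 5}, {1, 2, 3, 4, 5}, {1, 2, 4, 5}.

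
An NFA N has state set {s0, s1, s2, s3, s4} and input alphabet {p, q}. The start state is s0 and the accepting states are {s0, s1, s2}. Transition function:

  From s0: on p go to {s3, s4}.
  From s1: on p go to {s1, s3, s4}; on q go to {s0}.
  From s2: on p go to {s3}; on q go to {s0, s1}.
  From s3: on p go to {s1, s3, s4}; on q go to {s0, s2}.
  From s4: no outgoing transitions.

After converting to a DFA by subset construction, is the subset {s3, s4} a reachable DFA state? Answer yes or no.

yes

Start state of the DFA: {s0}.
{s0} --p--> {s3, s4}  [new]
{s0} --q--> ∅  [new]
{s3, s4} --p--> {s1, s3, s4}  [new]
{s3, s4} --q--> {s0, s2}  [new]
∅ --p--> ∅  [seen]
∅ --q--> ∅  [seen]
{s1, s3, s4} --p--> {s1, s3, s4}  [seen]
{s1, s3, s4} --q--> {s0, s2}  [seen]
{s0, s2} --p--> {s3, s4}  [seen]
{s0, s2} --q--> {s0, s1}  [new]
{s0, s1} --p--> {s1, s3, s4}  [seen]
{s0, s1} --q--> {s0}  [seen]
Reachable DFA states: {s0}, {s3, s4}, ∅, {s1, s3, s4}, {s0, s2}, {s0, s1}.
{s3, s4} is among them.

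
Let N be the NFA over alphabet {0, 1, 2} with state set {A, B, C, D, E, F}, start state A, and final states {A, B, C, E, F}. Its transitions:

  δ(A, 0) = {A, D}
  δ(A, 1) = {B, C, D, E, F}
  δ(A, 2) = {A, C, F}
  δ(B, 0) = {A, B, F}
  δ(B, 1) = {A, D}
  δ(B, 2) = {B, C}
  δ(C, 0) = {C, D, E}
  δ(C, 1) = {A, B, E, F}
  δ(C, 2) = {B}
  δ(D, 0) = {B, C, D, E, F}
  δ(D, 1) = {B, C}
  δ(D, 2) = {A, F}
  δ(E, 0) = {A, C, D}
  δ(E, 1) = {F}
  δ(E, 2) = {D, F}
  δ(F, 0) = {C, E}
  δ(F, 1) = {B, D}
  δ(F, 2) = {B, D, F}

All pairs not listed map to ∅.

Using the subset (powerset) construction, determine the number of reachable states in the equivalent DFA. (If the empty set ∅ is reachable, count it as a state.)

Start state of the DFA: {A}.
{A} --0--> {A, D}  [new]
{A} --1--> {B, C, D, E, F}  [new]
{A} --2--> {A, C, F}  [new]
{A, D} --0--> {A, B, C, D, E, F}  [new]
{A, D} --1--> {B, C, D, E, F}  [seen]
{A, D} --2--> {A, C, F}  [seen]
{B, C, D, E, F} --0--> {A, B, C, D, E, F}  [seen]
{B, C, D, E, F} --1--> {A, B, C, D, E, F}  [seen]
{B, C, D, E, F} --2--> {A, B, C, D, F}  [new]
{A, C, F} --0--> {A, C, D, E}  [new]
{A, C, F} --1--> {A, B, C, D, E, F}  [seen]
{A, C, F} --2--> {A, B, C, D, F}  [seen]
{A, B, C, D, E, F} --0--> {A, B, C, D, E, F}  [seen]
{A, B, C, D, E, F} --1--> {A, B, C, D, E, F}  [seen]
{A, B, C, D, E, F} --2--> {A, B, C, D, F}  [seen]
{A, B, C, D, F} --0--> {A, B, C, D, E, F}  [seen]
{A, B, C, D, F} --1--> {A, B, C, D, E, F}  [seen]
{A, B, C, D, F} --2--> {A, B, C, D, F}  [seen]
{A, C, D, E} --0--> {A, B, C, D, E, F}  [seen]
{A, C, D, E} --1--> {A, B, C, D, E, F}  [seen]
{A, C, D, E} --2--> {A, B, C, D, F}  [seen]
Reachable DFA states: {A}, {A, D}, {B, C, D, E, F}, {A, C, F}, {A, B, C, D, E, F}, {A, B, C, D, F}, {A, C, D, E}.

7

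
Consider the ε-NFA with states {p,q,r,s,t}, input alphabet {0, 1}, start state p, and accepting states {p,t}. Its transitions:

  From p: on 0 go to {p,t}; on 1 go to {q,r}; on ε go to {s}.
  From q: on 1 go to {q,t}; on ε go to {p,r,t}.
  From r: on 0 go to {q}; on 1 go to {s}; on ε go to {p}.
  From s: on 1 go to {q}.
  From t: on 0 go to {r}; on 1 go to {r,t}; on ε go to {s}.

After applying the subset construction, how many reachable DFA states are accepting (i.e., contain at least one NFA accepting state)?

Start state of the DFA: {p,s} (ε-closure of the NFA start).
{p,s} --0--> {p,s,t}  [new]
{p,s} --1--> {p,q,r,s,t}  [new]
{p,s,t} --0--> {p,r,s,t}  [new]
{p,s,t} --1--> {p,q,r,s,t}  [seen]
{p,q,r,s,t} --0--> {p,q,r,s,t}  [seen]
{p,q,r,s,t} --1--> {p,q,r,s,t}  [seen]
{p,r,s,t} --0--> {p,q,r,s,t}  [seen]
{p,r,s,t} --1--> {p,q,r,s,t}  [seen]
Reachable DFA states: {p,s}, {p,s,t}, {p,q,r,s,t}, {p,r,s,t}.
Accepting DFA states (contain an NFA accepting state): {p,s}, {p,s,t}, {p,q,r,s,t}, {p,r,s,t}.

4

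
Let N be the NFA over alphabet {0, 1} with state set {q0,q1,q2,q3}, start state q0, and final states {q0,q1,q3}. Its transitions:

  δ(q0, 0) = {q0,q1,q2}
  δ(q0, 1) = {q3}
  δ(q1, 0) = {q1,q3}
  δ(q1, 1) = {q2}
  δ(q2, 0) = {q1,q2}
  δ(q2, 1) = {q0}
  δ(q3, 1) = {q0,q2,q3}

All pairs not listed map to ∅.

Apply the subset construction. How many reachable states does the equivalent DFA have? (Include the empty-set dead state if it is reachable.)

Start state of the DFA: {q0}.
{q0} --0--> {q0,q1,q2}  [new]
{q0} --1--> {q3}  [new]
{q0,q1,q2} --0--> {q0,q1,q2,q3}  [new]
{q0,q1,q2} --1--> {q0,q2,q3}  [new]
{q3} --0--> ∅  [new]
{q3} --1--> {q0,q2,q3}  [seen]
{q0,q1,q2,q3} --0--> {q0,q1,q2,q3}  [seen]
{q0,q1,q2,q3} --1--> {q0,q2,q3}  [seen]
{q0,q2,q3} --0--> {q0,q1,q2}  [seen]
{q0,q2,q3} --1--> {q0,q2,q3}  [seen]
∅ --0--> ∅  [seen]
∅ --1--> ∅  [seen]
Reachable DFA states: {q0}, {q0,q1,q2}, {q3}, {q0,q1,q2,q3}, {q0,q2,q3}, ∅.

6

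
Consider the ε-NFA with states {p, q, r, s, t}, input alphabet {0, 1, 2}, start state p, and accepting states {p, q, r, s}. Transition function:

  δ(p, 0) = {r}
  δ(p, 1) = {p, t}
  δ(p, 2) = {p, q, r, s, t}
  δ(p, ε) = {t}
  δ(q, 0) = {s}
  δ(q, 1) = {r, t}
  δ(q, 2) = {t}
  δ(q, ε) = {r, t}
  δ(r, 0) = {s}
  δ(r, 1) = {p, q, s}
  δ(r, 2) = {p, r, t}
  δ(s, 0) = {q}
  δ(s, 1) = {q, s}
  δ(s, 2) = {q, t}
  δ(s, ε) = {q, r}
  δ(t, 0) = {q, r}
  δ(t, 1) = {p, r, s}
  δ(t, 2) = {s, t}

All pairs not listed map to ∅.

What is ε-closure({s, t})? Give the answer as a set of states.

{q, r, s, t}

Begin with {s, t}.
s →ε {q, r}; add q, r.
ε-closure = {q, r, s, t}.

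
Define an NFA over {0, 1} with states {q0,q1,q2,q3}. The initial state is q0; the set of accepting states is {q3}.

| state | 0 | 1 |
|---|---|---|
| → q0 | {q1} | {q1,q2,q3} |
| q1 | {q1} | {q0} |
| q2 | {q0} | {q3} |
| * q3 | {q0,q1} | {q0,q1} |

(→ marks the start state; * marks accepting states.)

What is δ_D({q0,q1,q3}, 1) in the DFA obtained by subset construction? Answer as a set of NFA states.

{q0,q1,q2,q3}

δ(q0,1) = {q1,q2,q3}; δ(q1,1) = {q0}; δ(q3,1) = {q0,q1}.
Union: {q0,q1,q2,q3}.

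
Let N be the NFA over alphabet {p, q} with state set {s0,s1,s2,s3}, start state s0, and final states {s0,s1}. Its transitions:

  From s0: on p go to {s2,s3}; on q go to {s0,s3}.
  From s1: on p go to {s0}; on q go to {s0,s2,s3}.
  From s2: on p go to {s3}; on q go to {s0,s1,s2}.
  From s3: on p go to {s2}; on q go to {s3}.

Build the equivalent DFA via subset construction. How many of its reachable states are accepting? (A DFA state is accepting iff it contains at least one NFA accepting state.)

4

Start state of the DFA: {s0}.
{s0} --p--> {s2,s3}  [new]
{s0} --q--> {s0,s3}  [new]
{s2,s3} --p--> {s2,s3}  [seen]
{s2,s3} --q--> {s0,s1,s2,s3}  [new]
{s0,s3} --p--> {s2,s3}  [seen]
{s0,s3} --q--> {s0,s3}  [seen]
{s0,s1,s2,s3} --p--> {s0,s2,s3}  [new]
{s0,s1,s2,s3} --q--> {s0,s1,s2,s3}  [seen]
{s0,s2,s3} --p--> {s2,s3}  [seen]
{s0,s2,s3} --q--> {s0,s1,s2,s3}  [seen]
Reachable DFA states: {s0}, {s2,s3}, {s0,s3}, {s0,s1,s2,s3}, {s0,s2,s3}.
Accepting DFA states (contain an NFA accepting state): {s0}, {s0,s3}, {s0,s1,s2,s3}, {s0,s2,s3}.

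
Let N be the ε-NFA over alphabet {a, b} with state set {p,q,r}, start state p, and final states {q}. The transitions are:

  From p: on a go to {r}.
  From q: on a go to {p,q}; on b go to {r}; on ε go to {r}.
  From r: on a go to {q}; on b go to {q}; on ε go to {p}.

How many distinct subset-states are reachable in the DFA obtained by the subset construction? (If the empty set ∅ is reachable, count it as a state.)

Start state of the DFA: {p} (ε-closure of the NFA start).
{p} --a--> {p,r}  [new]
{p} --b--> ∅  [new]
{p,r} --a--> {p,q,r}  [new]
{p,r} --b--> {p,q,r}  [seen]
∅ --a--> ∅  [seen]
∅ --b--> ∅  [seen]
{p,q,r} --a--> {p,q,r}  [seen]
{p,q,r} --b--> {p,q,r}  [seen]
Reachable DFA states: {p}, {p,r}, ∅, {p,q,r}.

4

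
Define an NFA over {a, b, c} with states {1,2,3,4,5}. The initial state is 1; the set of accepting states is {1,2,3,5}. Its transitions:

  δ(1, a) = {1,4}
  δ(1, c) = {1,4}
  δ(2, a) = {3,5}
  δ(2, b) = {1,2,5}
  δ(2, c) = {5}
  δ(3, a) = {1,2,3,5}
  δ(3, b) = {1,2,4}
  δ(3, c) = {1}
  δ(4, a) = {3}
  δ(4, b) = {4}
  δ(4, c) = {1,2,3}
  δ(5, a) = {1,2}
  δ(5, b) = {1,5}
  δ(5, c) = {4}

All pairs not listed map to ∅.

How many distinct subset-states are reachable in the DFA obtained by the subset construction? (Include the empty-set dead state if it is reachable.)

Start state of the DFA: {1}.
{1} --a--> {1,4}  [new]
{1} --b--> ∅  [new]
{1} --c--> {1,4}  [seen]
{1,4} --a--> {1,3,4}  [new]
{1,4} --b--> {4}  [new]
{1,4} --c--> {1,2,3,4}  [new]
∅ --a--> ∅  [seen]
∅ --b--> ∅  [seen]
∅ --c--> ∅  [seen]
{1,3,4} --a--> {1,2,3,4,5}  [new]
{1,3,4} --b--> {1,2,4}  [new]
{1,3,4} --c--> {1,2,3,4}  [seen]
{4} --a--> {3}  [new]
{4} --b--> {4}  [seen]
{4} --c--> {1,2,3}  [new]
{1,2,3,4} --a--> {1,2,3,4,5}  [seen]
{1,2,3,4} --b--> {1,2,4,5}  [new]
{1,2,3,4} --c--> {1,2,3,4,5}  [seen]
{1,2,3,4,5} --a--> {1,2,3,4,5}  [seen]
{1,2,3,4,5} --b--> {1,2,4,5}  [seen]
{1,2,3,4,5} --c--> {1,2,3,4,5}  [seen]
{1,2,4} --a--> {1,3,4,5}  [new]
{1,2,4} --b--> {1,2,4,5}  [seen]
{1,2,4} --c--> {1,2,3,4,5}  [seen]
{3} --a--> {1,2,3,5}  [new]
{3} --b--> {1,2,4}  [seen]
{3} --c--> {1}  [seen]
{1,2,3} --a--> {1,2,3,4,5}  [seen]
{1,2,3} --b--> {1,2,4,5}  [seen]
{1,2,3} --c--> {1,4,5}  [new]
{1,2,4,5} --a--> {1,2,3,4,5}  [seen]
{1,2,4,5} --b--> {1,2,4,5}  [seen]
{1,2,4,5} --c--> {1,2,3,4,5}  [seen]
{1,3,4,5} --a--> {1,2,3,4,5}  [seen]
{1,3,4,5} --b--> {1,2,4,5}  [seen]
{1,3,4,5} --c--> {1,2,3,4}  [seen]
{1,2,3,5} --a--> {1,2,3,4,5}  [seen]
{1,2,3,5} --b--> {1,2,4,5}  [seen]
{1,2,3,5} --c--> {1,4,5}  [seen]
{1,4,5} --a--> {1,2,3,4}  [seen]
{1,4,5} --b--> {1,4,5}  [seen]
{1,4,5} --c--> {1,2,3,4}  [seen]
Reachable DFA states: {1}, {1,4}, ∅, {1,3,4}, {4}, {1,2,3,4}, {1,2,3,4,5}, {1,2,4}, {3}, {1,2,3}, {1,2,4,5}, {1,3,4,5}, {1,2,3,5}, {1,4,5}.

14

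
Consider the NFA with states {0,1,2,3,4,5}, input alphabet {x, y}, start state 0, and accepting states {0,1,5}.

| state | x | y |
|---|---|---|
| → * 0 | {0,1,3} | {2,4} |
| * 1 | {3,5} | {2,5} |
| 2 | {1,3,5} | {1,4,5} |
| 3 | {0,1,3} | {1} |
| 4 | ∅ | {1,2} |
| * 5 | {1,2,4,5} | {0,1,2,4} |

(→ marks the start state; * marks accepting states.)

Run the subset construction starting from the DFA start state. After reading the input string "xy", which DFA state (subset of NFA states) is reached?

Start: {0}.
δ(0,x) = {0,1,3}.
Union: {0,1,3}.
After x: {0,1,3}.
δ(0,y) = {2,4}; δ(1,y) = {2,5}; δ(3,y) = {1}.
Union: {1,2,4,5}.
After y: {1,2,4,5}.

{1,2,4,5}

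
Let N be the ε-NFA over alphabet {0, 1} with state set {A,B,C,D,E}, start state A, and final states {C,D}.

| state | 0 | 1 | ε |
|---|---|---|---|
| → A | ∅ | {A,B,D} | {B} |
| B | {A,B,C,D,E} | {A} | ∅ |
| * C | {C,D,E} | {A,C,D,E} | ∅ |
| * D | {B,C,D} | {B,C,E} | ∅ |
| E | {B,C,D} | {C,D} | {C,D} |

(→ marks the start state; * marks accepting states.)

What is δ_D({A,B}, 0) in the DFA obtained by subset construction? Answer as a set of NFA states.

δ(A,0) = ∅; δ(B,0) = {A,B,C,D,E}.
Union: {A,B,C,D,E}.

{A,B,C,D,E}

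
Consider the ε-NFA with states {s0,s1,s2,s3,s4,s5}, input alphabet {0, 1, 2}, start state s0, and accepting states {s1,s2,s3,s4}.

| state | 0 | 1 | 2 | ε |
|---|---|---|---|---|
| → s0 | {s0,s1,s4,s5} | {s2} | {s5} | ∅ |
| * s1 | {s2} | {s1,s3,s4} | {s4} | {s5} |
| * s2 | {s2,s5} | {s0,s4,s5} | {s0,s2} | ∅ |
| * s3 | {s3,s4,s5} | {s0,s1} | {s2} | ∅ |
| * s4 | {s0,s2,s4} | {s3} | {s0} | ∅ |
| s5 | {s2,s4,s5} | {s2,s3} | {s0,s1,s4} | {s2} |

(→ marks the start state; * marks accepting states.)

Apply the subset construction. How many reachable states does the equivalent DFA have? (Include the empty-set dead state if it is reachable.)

10

Start state of the DFA: {s0} (ε-closure of the NFA start).
{s0} --0--> {s0,s1,s2,s4,s5}  [new]
{s0} --1--> {s2}  [new]
{s0} --2--> {s2,s5}  [new]
{s0,s1,s2,s4,s5} --0--> {s0,s1,s2,s4,s5}  [seen]
{s0,s1,s2,s4,s5} --1--> {s0,s1,s2,s3,s4,s5}  [new]
{s0,s1,s2,s4,s5} --2--> {s0,s1,s2,s4,s5}  [seen]
{s2} --0--> {s2,s5}  [seen]
{s2} --1--> {s0,s2,s4,s5}  [new]
{s2} --2--> {s0,s2}  [new]
{s2,s5} --0--> {s2,s4,s5}  [new]
{s2,s5} --1--> {s0,s2,s3,s4,s5}  [new]
{s2,s5} --2--> {s0,s1,s2,s4,s5}  [seen]
{s0,s1,s2,s3,s4,s5} --0--> {s0,s1,s2,s3,s4,s5}  [seen]
{s0,s1,s2,s3,s4,s5} --1--> {s0,s1,s2,s3,s4,s5}  [seen]
{s0,s1,s2,s3,s4,s5} --2--> {s0,s1,s2,s4,s5}  [seen]
{s0,s2,s4,s5} --0--> {s0,s1,s2,s4,s5}  [seen]
{s0,s2,s4,s5} --1--> {s0,s2,s3,s4,s5}  [seen]
{s0,s2,s4,s5} --2--> {s0,s1,s2,s4,s5}  [seen]
{s0,s2} --0--> {s0,s1,s2,s4,s5}  [seen]
{s0,s2} --1--> {s0,s2,s4,s5}  [seen]
{s0,s2} --2--> {s0,s2,s5}  [new]
{s2,s4,s5} --0--> {s0,s2,s4,s5}  [seen]
{s2,s4,s5} --1--> {s0,s2,s3,s4,s5}  [seen]
{s2,s4,s5} --2--> {s0,s1,s2,s4,s5}  [seen]
{s0,s2,s3,s4,s5} --0--> {s0,s1,s2,s3,s4,s5}  [seen]
{s0,s2,s3,s4,s5} --1--> {s0,s1,s2,s3,s4,s5}  [seen]
{s0,s2,s3,s4,s5} --2--> {s0,s1,s2,s4,s5}  [seen]
{s0,s2,s5} --0--> {s0,s1,s2,s4,s5}  [seen]
{s0,s2,s5} --1--> {s0,s2,s3,s4,s5}  [seen]
{s0,s2,s5} --2--> {s0,s1,s2,s4,s5}  [seen]
Reachable DFA states: {s0}, {s0,s1,s2,s4,s5}, {s2}, {s2,s5}, {s0,s1,s2,s3,s4,s5}, {s0,s2,s4,s5}, {s0,s2}, {s2,s4,s5}, {s0,s2,s3,s4,s5}, {s0,s2,s5}.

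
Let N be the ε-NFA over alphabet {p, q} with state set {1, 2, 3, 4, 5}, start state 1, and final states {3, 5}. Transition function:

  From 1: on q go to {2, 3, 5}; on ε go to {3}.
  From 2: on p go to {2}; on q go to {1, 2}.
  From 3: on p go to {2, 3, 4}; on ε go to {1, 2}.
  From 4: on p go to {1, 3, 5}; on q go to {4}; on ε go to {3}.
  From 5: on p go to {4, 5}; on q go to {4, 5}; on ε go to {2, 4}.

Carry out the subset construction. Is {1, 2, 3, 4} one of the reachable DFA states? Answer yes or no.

Start state of the DFA: {1, 2, 3} (ε-closure of the NFA start).
{1, 2, 3} --p--> {1, 2, 3, 4}  [new]
{1, 2, 3} --q--> {1, 2, 3, 4, 5}  [new]
{1, 2, 3, 4} --p--> {1, 2, 3, 4, 5}  [seen]
{1, 2, 3, 4} --q--> {1, 2, 3, 4, 5}  [seen]
{1, 2, 3, 4, 5} --p--> {1, 2, 3, 4, 5}  [seen]
{1, 2, 3, 4, 5} --q--> {1, 2, 3, 4, 5}  [seen]
Reachable DFA states: {1, 2, 3}, {1, 2, 3, 4}, {1, 2, 3, 4, 5}.
{1, 2, 3, 4} is among them.

yes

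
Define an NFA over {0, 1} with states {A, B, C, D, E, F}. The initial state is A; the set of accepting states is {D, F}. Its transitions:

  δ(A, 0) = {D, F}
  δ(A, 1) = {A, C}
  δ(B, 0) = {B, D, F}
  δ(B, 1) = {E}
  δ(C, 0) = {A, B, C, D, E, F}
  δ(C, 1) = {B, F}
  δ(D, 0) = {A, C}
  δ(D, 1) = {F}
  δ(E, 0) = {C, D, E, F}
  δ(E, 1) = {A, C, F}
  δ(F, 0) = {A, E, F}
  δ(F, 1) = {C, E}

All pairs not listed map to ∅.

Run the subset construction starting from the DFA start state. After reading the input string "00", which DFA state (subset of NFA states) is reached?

Start: {A}.
δ(A,0) = {D, F}.
Union: {D, F}.
After 0: {D, F}.
δ(D,0) = {A, C}; δ(F,0) = {A, E, F}.
Union: {A, C, E, F}.
After 0: {A, C, E, F}.

{A, C, E, F}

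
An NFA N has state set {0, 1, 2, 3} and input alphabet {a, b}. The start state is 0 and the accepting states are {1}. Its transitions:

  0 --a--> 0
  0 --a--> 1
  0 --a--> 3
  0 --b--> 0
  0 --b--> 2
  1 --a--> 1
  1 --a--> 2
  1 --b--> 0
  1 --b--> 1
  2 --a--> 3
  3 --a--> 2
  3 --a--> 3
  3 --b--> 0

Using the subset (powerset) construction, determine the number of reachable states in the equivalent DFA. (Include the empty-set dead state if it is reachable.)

5

Start state of the DFA: {0}.
{0} --a--> {0, 1, 3}  [new]
{0} --b--> {0, 2}  [new]
{0, 1, 3} --a--> {0, 1, 2, 3}  [new]
{0, 1, 3} --b--> {0, 1, 2}  [new]
{0, 2} --a--> {0, 1, 3}  [seen]
{0, 2} --b--> {0, 2}  [seen]
{0, 1, 2, 3} --a--> {0, 1, 2, 3}  [seen]
{0, 1, 2, 3} --b--> {0, 1, 2}  [seen]
{0, 1, 2} --a--> {0, 1, 2, 3}  [seen]
{0, 1, 2} --b--> {0, 1, 2}  [seen]
Reachable DFA states: {0}, {0, 1, 3}, {0, 2}, {0, 1, 2, 3}, {0, 1, 2}.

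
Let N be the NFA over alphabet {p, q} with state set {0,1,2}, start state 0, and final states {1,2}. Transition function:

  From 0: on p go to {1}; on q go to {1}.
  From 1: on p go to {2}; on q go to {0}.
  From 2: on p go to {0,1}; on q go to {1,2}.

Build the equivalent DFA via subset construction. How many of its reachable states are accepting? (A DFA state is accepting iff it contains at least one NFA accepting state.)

5

Start state of the DFA: {0}.
{0} --p--> {1}  [new]
{0} --q--> {1}  [seen]
{1} --p--> {2}  [new]
{1} --q--> {0}  [seen]
{2} --p--> {0,1}  [new]
{2} --q--> {1,2}  [new]
{0,1} --p--> {1,2}  [seen]
{0,1} --q--> {0,1}  [seen]
{1,2} --p--> {0,1,2}  [new]
{1,2} --q--> {0,1,2}  [seen]
{0,1,2} --p--> {0,1,2}  [seen]
{0,1,2} --q--> {0,1,2}  [seen]
Reachable DFA states: {0}, {1}, {2}, {0,1}, {1,2}, {0,1,2}.
Accepting DFA states (contain an NFA accepting state): {1}, {2}, {0,1}, {1,2}, {0,1,2}.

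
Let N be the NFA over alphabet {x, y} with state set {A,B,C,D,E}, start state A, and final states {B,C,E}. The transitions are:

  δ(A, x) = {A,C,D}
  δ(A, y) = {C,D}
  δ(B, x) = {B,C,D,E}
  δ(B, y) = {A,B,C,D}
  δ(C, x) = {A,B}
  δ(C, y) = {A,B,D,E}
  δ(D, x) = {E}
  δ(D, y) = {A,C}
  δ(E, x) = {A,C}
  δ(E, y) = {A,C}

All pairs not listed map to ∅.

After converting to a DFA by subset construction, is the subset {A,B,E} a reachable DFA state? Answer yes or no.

Start state of the DFA: {A}.
{A} --x--> {A,C,D}  [new]
{A} --y--> {C,D}  [new]
{A,C,D} --x--> {A,B,C,D,E}  [new]
{A,C,D} --y--> {A,B,C,D,E}  [seen]
{C,D} --x--> {A,B,E}  [new]
{C,D} --y--> {A,B,C,D,E}  [seen]
{A,B,C,D,E} --x--> {A,B,C,D,E}  [seen]
{A,B,C,D,E} --y--> {A,B,C,D,E}  [seen]
{A,B,E} --x--> {A,B,C,D,E}  [seen]
{A,B,E} --y--> {A,B,C,D}  [new]
{A,B,C,D} --x--> {A,B,C,D,E}  [seen]
{A,B,C,D} --y--> {A,B,C,D,E}  [seen]
Reachable DFA states: {A}, {A,C,D}, {C,D}, {A,B,C,D,E}, {A,B,E}, {A,B,C,D}.
{A,B,E} is among them.

yes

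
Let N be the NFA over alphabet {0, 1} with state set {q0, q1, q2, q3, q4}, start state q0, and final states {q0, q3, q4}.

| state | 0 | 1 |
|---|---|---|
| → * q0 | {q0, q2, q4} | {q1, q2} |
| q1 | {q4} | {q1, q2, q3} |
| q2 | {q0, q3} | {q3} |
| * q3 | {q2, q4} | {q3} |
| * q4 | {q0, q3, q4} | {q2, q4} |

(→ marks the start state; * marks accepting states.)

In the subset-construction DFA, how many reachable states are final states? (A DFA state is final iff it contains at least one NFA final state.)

Start state of the DFA: {q0}.
{q0} --0--> {q0, q2, q4}  [new]
{q0} --1--> {q1, q2}  [new]
{q0, q2, q4} --0--> {q0, q2, q3, q4}  [new]
{q0, q2, q4} --1--> {q1, q2, q3, q4}  [new]
{q1, q2} --0--> {q0, q3, q4}  [new]
{q1, q2} --1--> {q1, q2, q3}  [new]
{q0, q2, q3, q4} --0--> {q0, q2, q3, q4}  [seen]
{q0, q2, q3, q4} --1--> {q1, q2, q3, q4}  [seen]
{q1, q2, q3, q4} --0--> {q0, q2, q3, q4}  [seen]
{q1, q2, q3, q4} --1--> {q1, q2, q3, q4}  [seen]
{q0, q3, q4} --0--> {q0, q2, q3, q4}  [seen]
{q0, q3, q4} --1--> {q1, q2, q3, q4}  [seen]
{q1, q2, q3} --0--> {q0, q2, q3, q4}  [seen]
{q1, q2, q3} --1--> {q1, q2, q3}  [seen]
Reachable DFA states: {q0}, {q0, q2, q4}, {q1, q2}, {q0, q2, q3, q4}, {q1, q2, q3, q4}, {q0, q3, q4}, {q1, q2, q3}.
Accepting DFA states (contain an NFA accepting state): {q0}, {q0, q2, q4}, {q0, q2, q3, q4}, {q1, q2, q3, q4}, {q0, q3, q4}, {q1, q2, q3}.

6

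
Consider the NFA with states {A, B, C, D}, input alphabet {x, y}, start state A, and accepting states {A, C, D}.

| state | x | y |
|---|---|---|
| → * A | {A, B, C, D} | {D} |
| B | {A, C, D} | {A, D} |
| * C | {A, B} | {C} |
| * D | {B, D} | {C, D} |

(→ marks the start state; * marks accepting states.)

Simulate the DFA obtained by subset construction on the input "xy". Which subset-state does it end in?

{A, C, D}

Start: {A}.
δ(A,x) = {A, B, C, D}.
Union: {A, B, C, D}.
After x: {A, B, C, D}.
δ(A,y) = {D}; δ(B,y) = {A, D}; δ(C,y) = {C}; δ(D,y) = {C, D}.
Union: {A, C, D}.
After y: {A, C, D}.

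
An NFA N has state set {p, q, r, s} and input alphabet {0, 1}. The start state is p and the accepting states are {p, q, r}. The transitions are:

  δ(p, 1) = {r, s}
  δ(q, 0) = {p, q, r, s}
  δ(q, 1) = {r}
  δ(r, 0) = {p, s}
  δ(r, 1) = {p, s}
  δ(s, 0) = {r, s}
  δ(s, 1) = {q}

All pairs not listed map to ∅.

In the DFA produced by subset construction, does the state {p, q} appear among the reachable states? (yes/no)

Start state of the DFA: {p}.
{p} --0--> ∅  [new]
{p} --1--> {r, s}  [new]
∅ --0--> ∅  [seen]
∅ --1--> ∅  [seen]
{r, s} --0--> {p, r, s}  [new]
{r, s} --1--> {p, q, s}  [new]
{p, r, s} --0--> {p, r, s}  [seen]
{p, r, s} --1--> {p, q, r, s}  [new]
{p, q, s} --0--> {p, q, r, s}  [seen]
{p, q, s} --1--> {q, r, s}  [new]
{p, q, r, s} --0--> {p, q, r, s}  [seen]
{p, q, r, s} --1--> {p, q, r, s}  [seen]
{q, r, s} --0--> {p, q, r, s}  [seen]
{q, r, s} --1--> {p, q, r, s}  [seen]
Reachable DFA states: {p}, ∅, {r, s}, {p, r, s}, {p, q, s}, {p, q, r, s}, {q, r, s}.
{p, q} is not among them.

no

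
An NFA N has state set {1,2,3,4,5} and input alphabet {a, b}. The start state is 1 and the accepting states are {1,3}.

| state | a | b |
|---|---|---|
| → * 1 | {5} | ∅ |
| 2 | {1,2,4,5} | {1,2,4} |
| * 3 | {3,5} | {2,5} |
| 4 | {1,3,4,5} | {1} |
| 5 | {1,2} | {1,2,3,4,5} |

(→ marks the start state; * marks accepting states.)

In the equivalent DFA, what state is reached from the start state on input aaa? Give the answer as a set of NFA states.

Start: {1}.
δ(1,a) = {5}.
Union: {5}.
After a: {5}.
δ(5,a) = {1,2}.
Union: {1,2}.
After a: {1,2}.
δ(1,a) = {5}; δ(2,a) = {1,2,4,5}.
Union: {1,2,4,5}.
After a: {1,2,4,5}.

{1,2,4,5}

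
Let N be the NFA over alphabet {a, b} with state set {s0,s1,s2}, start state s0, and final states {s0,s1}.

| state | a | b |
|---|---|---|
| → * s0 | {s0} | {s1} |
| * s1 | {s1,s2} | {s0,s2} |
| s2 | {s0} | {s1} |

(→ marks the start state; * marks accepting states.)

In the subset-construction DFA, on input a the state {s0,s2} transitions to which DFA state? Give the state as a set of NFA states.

{s0}

δ(s0,a) = {s0}; δ(s2,a) = {s0}.
Union: {s0}.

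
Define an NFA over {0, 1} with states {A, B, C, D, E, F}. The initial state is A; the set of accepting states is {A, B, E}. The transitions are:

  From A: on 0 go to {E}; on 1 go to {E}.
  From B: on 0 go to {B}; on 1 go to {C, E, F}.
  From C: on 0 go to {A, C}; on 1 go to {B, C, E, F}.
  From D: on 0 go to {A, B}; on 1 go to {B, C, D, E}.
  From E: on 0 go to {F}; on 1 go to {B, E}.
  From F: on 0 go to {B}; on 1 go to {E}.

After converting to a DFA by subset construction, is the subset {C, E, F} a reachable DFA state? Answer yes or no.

yes

Start state of the DFA: {A}.
{A} --0--> {E}  [new]
{A} --1--> {E}  [seen]
{E} --0--> {F}  [new]
{E} --1--> {B, E}  [new]
{F} --0--> {B}  [new]
{F} --1--> {E}  [seen]
{B, E} --0--> {B, F}  [new]
{B, E} --1--> {B, C, E, F}  [new]
{B} --0--> {B}  [seen]
{B} --1--> {C, E, F}  [new]
{B, F} --0--> {B}  [seen]
{B, F} --1--> {C, E, F}  [seen]
{B, C, E, F} --0--> {A, B, C, F}  [new]
{B, C, E, F} --1--> {B, C, E, F}  [seen]
{C, E, F} --0--> {A, B, C, F}  [seen]
{C, E, F} --1--> {B, C, E, F}  [seen]
{A, B, C, F} --0--> {A, B, C, E}  [new]
{A, B, C, F} --1--> {B, C, E, F}  [seen]
{A, B, C, E} --0--> {A, B, C, E, F}  [new]
{A, B, C, E} --1--> {B, C, E, F}  [seen]
{A, B, C, E, F} --0--> {A, B, C, E, F}  [seen]
{A, B, C, E, F} --1--> {B, C, E, F}  [seen]
Reachable DFA states: {A}, {E}, {F}, {B, E}, {B}, {B, F}, {B, C, E, F}, {C, E, F}, {A, B, C, F}, {A, B, C, E}, {A, B, C, E, F}.
{C, E, F} is among them.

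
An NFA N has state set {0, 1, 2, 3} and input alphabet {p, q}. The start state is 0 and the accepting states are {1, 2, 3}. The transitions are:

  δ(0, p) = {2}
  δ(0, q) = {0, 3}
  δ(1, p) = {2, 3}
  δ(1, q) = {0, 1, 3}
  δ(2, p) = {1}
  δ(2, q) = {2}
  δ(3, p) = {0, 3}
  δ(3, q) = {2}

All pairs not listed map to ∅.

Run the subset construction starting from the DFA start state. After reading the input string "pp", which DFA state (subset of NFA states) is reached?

Start: {0}.
δ(0,p) = {2}.
Union: {2}.
After p: {2}.
δ(2,p) = {1}.
Union: {1}.
After p: {1}.

{1}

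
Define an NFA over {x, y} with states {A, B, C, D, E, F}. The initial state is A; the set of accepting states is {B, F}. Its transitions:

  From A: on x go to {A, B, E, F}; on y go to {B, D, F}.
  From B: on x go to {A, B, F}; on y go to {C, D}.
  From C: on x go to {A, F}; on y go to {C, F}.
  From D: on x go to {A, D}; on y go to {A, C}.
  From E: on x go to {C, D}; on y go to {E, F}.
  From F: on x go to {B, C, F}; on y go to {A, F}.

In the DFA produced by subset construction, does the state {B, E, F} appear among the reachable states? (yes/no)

no

Start state of the DFA: {A}.
{A} --x--> {A, B, E, F}  [new]
{A} --y--> {B, D, F}  [new]
{A, B, E, F} --x--> {A, B, C, D, E, F}  [new]
{A, B, E, F} --y--> {A, B, C, D, E, F}  [seen]
{B, D, F} --x--> {A, B, C, D, F}  [new]
{B, D, F} --y--> {A, C, D, F}  [new]
{A, B, C, D, E, F} --x--> {A, B, C, D, E, F}  [seen]
{A, B, C, D, E, F} --y--> {A, B, C, D, E, F}  [seen]
{A, B, C, D, F} --x--> {A, B, C, D, E, F}  [seen]
{A, B, C, D, F} --y--> {A, B, C, D, F}  [seen]
{A, C, D, F} --x--> {A, B, C, D, E, F}  [seen]
{A, C, D, F} --y--> {A, B, C, D, F}  [seen]
Reachable DFA states: {A}, {A, B, E, F}, {B, D, F}, {A, B, C, D, E, F}, {A, B, C, D, F}, {A, C, D, F}.
{B, E, F} is not among them.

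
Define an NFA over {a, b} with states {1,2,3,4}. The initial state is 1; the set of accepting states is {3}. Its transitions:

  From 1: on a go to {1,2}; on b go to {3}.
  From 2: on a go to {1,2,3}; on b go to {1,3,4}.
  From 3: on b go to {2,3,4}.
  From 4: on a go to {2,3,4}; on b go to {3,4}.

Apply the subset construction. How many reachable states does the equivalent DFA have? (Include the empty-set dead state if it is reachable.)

Start state of the DFA: {1}.
{1} --a--> {1,2}  [new]
{1} --b--> {3}  [new]
{1,2} --a--> {1,2,3}  [new]
{1,2} --b--> {1,3,4}  [new]
{3} --a--> ∅  [new]
{3} --b--> {2,3,4}  [new]
{1,2,3} --a--> {1,2,3}  [seen]
{1,2,3} --b--> {1,2,3,4}  [new]
{1,3,4} --a--> {1,2,3,4}  [seen]
{1,3,4} --b--> {2,3,4}  [seen]
∅ --a--> ∅  [seen]
∅ --b--> ∅  [seen]
{2,3,4} --a--> {1,2,3,4}  [seen]
{2,3,4} --b--> {1,2,3,4}  [seen]
{1,2,3,4} --a--> {1,2,3,4}  [seen]
{1,2,3,4} --b--> {1,2,3,4}  [seen]
Reachable DFA states: {1}, {1,2}, {3}, {1,2,3}, {1,3,4}, ∅, {2,3,4}, {1,2,3,4}.

8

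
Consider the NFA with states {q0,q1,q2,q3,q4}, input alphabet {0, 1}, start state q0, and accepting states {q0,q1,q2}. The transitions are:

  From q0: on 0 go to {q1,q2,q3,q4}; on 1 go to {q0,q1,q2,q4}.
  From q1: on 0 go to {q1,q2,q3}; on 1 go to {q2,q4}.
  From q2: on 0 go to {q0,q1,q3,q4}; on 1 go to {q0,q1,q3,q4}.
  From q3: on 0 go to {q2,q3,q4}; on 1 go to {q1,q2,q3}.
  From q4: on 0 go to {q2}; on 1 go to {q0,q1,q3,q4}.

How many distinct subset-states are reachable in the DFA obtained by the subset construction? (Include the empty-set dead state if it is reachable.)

Start state of the DFA: {q0}.
{q0} --0--> {q1,q2,q3,q4}  [new]
{q0} --1--> {q0,q1,q2,q4}  [new]
{q1,q2,q3,q4} --0--> {q0,q1,q2,q3,q4}  [new]
{q1,q2,q3,q4} --1--> {q0,q1,q2,q3,q4}  [seen]
{q0,q1,q2,q4} --0--> {q0,q1,q2,q3,q4}  [seen]
{q0,q1,q2,q4} --1--> {q0,q1,q2,q3,q4}  [seen]
{q0,q1,q2,q3,q4} --0--> {q0,q1,q2,q3,q4}  [seen]
{q0,q1,q2,q3,q4} --1--> {q0,q1,q2,q3,q4}  [seen]
Reachable DFA states: {q0}, {q1,q2,q3,q4}, {q0,q1,q2,q4}, {q0,q1,q2,q3,q4}.

4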